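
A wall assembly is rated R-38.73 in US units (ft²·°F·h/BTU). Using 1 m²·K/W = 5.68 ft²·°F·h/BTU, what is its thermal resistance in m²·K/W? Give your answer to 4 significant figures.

R_SI = 38.73/5.68 = 6.8187

6.819 m²·K/W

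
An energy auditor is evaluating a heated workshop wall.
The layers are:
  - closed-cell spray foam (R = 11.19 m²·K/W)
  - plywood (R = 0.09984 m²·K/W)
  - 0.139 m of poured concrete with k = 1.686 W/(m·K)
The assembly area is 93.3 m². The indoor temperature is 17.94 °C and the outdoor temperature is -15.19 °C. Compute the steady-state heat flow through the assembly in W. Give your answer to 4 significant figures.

271.8 W

0.139/1.686 = 0.082444
R_total = 11.19 + 0.09984 + 0.082444 = 11.372 m²·K/W
Q = A·ΔT/R = 93.3 × (17.94 − (-15.19)) / 11.372 = 271.8 W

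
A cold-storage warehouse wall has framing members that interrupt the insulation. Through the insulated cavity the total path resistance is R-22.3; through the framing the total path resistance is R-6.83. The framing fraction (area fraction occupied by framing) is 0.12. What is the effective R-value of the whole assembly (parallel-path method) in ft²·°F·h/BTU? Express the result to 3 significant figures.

U_eff = 0.88/22.3 + 0.12/6.83 = 0.03946 + 0.01757 = 0.05703
R_eff = 1/U_eff = 17.53 ft²·°F·h/BTU

17.5 ft²·°F·h/BTU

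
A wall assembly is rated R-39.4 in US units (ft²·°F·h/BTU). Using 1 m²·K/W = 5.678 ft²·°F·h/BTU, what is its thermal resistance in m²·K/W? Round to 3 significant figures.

R_SI = 39.4/5.678 = 6.939

6.94 m²·K/W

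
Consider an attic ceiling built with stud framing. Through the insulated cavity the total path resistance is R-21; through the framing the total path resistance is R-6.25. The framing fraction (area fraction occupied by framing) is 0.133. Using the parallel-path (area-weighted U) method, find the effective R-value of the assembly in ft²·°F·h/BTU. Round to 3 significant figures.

U_eff = 0.867/21 + 0.133/6.25 = 0.04129 + 0.02128 = 0.06257
R_eff = 1/U_eff = 15.98 ft²·°F·h/BTU

16.0 ft²·°F·h/BTU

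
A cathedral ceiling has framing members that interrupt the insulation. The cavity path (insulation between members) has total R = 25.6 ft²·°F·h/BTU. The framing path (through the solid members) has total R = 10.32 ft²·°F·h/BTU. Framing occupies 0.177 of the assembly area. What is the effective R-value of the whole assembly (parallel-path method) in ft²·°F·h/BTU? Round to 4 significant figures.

U_eff = 0.823/25.6 + 0.177/10.32 = 0.032148 + 0.017151 = 0.0493
R_eff = 1/U_eff = 20.284 ft²·°F·h/BTU

20.28 ft²·°F·h/BTU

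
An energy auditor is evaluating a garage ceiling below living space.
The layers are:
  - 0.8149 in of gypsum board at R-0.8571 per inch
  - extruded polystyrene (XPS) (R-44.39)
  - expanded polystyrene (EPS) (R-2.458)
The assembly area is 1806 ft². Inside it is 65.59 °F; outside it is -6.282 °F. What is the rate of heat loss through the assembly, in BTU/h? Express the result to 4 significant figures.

2730 BTU/h

0.8149 × 0.8571 = 0.69845
R_total = 0.69845 + 44.39 + 2.458 = 47.546 ft²·°F·h/BTU
Q = A·ΔT/R = 1806 × (65.59 − (-6.282)) / 47.546 = 2730 BTU/h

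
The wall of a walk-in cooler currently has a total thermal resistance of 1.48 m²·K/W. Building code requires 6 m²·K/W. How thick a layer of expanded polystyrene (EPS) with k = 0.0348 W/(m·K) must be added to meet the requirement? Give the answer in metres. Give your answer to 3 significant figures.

ΔR = 6 − 1.48 = 4.52 m²·K/W
L = ΔR × k = 4.52 × 0.0348 = 0.1573 m

0.157 m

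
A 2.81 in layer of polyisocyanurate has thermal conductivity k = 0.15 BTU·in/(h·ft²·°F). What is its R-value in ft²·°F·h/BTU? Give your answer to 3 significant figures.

R = L/k = 2.81/0.15 = 18.73 ft²·°F·h/BTU

18.7 ft²·°F·h/BTU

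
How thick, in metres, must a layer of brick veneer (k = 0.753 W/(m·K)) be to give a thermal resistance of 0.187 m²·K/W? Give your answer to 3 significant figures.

L = R·k = 0.187 × 0.753 = 0.1408 m

0.141 m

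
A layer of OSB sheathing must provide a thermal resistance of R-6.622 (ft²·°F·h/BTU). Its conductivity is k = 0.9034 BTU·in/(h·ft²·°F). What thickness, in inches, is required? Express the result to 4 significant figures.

5.982 in

L = R × k = 6.622 × 0.9034 = 5.9823 in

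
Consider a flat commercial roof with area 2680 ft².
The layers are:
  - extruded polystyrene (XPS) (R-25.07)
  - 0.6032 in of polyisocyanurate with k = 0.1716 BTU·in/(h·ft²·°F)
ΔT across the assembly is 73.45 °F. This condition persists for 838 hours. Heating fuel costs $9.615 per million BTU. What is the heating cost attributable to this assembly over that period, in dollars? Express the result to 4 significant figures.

55.49 dollars

0.6032/0.1716 = 3.5152
R_total = 25.07 + 3.5152 = 28.585 ft²·°F·h/BTU
Q = 2680 × 73.45 / 28.585 = 6886.3 BTU/h
E = 6886.3 × 838 = 5770700 BTU
Cost = 5770700/10⁶ × 9.615 = $55.485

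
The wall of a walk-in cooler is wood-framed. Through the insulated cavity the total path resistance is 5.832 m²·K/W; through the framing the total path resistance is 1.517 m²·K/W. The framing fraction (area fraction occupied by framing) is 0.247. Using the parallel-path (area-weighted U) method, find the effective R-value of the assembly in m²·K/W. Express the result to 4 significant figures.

3.425 m²·K/W

U_eff = 0.753/5.832 + 0.247/1.517 = 0.12912 + 0.16282 = 0.29194
R_eff = 1/U_eff = 3.4254 m²·K/W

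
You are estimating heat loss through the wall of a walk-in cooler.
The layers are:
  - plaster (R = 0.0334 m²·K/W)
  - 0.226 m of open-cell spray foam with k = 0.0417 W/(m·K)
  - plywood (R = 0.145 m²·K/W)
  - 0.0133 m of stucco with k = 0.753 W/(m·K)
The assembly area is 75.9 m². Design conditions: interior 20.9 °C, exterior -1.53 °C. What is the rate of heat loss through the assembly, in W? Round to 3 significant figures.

303 W

0.226/0.0417 = 5.42
0.0133/0.753 = 0.01766
R_total = 0.0334 + 5.42 + 0.145 + 0.01766 = 5.616 m²·K/W
Q = A·ΔT/R = 75.9 × (20.9 − (-1.53)) / 5.616 = 303.2 W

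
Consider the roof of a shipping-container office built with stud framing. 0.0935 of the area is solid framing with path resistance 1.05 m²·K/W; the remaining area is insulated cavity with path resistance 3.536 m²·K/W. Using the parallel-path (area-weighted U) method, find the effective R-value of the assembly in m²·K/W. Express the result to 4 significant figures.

U_eff = 0.9065/3.536 + 0.0935/1.05 = 0.25636 + 0.089048 = 0.34541
R_eff = 1/U_eff = 2.8951 m²·K/W

2.895 m²·K/W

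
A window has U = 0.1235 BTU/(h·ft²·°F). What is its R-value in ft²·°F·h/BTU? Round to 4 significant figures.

8.097 ft²·°F·h/BTU

R = 1/U = 1/0.1235 = 8.0972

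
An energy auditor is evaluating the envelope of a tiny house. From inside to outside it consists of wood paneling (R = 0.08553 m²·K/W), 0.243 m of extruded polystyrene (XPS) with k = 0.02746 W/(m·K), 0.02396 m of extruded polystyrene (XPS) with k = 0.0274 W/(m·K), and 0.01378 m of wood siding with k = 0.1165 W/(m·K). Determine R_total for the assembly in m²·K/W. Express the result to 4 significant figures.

0.243/0.02746 = 8.8492
0.02396/0.0274 = 0.87445
0.01378/0.1165 = 0.11828
R_total = 0.08553 + 8.8492 + 0.87445 + 0.11828 = 9.9275 m²·K/W

9.928 m²·K/W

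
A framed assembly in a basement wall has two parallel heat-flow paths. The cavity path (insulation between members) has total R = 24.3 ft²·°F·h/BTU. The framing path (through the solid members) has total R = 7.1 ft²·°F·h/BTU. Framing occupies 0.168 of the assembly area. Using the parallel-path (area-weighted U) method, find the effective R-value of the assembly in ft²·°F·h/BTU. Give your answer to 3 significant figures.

U_eff = 0.832/24.3 + 0.168/7.1 = 0.03424 + 0.02366 = 0.0579
R_eff = 1/U_eff = 17.27 ft²·°F·h/BTU

17.3 ft²·°F·h/BTU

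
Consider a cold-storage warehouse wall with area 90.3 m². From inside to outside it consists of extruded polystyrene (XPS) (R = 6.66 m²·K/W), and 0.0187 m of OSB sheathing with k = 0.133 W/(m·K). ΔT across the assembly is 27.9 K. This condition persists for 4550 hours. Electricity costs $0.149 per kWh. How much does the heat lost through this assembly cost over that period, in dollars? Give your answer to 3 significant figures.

0.0187/0.133 = 0.1406
R_total = 6.66 + 0.1406 = 6.801 m²·K/W
Q = 90.3 × 27.9 / 6.801 = 370.5 W
E = 370.5 W × 4550 h / 1000 = 1686 kWh
Cost = 1686 × 0.149 = $251.2

251 dollars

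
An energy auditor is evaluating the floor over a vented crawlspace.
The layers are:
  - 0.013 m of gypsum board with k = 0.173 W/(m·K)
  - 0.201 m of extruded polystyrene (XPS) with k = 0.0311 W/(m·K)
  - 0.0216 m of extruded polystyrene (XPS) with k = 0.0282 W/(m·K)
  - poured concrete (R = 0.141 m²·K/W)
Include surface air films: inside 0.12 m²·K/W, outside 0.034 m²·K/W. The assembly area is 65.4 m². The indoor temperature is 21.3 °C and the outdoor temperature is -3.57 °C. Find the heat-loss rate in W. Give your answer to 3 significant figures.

214 W

0.013/0.173 = 0.07514
0.201/0.0311 = 6.463
0.0216/0.0282 = 0.766
R_total = 0.12 + 0.07514 + 6.463 + 0.766 + 0.141 + 0.034 = 7.599 m²·K/W
Q = A·ΔT/R = 65.4 × (21.3 − (-3.57)) / 7.599 = 214 W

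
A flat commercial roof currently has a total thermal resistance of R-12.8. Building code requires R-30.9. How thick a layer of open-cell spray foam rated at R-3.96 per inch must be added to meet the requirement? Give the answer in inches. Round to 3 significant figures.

ΔR = 30.9 − 12.8 = 18.1 ft²·°F·h/BTU
L = ΔR / (R/in) = 18.1/3.96 = 4.571 in

4.57 in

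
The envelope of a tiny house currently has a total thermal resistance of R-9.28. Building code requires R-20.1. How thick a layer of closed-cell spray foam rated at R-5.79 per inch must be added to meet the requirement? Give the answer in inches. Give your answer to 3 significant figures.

ΔR = 20.1 − 9.28 = 10.82 ft²·°F·h/BTU
L = ΔR / (R/in) = 10.82/5.79 = 1.869 in

1.87 in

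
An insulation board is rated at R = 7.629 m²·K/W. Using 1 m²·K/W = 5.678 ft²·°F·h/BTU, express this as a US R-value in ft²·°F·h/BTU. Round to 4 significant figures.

R_US = 7.629 × 5.678 = 43.317

43.32 ft²·°F·h/BTU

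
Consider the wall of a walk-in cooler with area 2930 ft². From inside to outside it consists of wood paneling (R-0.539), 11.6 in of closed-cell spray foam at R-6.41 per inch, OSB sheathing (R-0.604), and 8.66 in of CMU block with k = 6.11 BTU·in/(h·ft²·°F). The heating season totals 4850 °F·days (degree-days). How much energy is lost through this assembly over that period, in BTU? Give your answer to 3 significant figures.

4430000 BTU

11.6 × 6.41 = 74.36
8.66/6.11 = 1.417
R_total = 0.539 + 74.36 + 0.604 + 1.417 = 76.92 ft²·°F·h/BTU
E = A × HDD × 24 / R = 2930 × 4850 × 24 / 76.92 = 4434000 BTU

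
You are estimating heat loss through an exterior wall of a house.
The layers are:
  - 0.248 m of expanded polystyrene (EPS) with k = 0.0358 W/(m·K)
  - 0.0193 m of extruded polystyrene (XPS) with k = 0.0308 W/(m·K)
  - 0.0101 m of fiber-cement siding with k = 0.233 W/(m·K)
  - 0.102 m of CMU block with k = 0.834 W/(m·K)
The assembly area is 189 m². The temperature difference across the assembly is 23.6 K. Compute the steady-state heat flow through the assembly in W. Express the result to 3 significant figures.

0.248/0.0358 = 6.927
0.0193/0.0308 = 0.6266
0.0101/0.233 = 0.04335
0.102/0.834 = 0.1223
R_total = 6.927 + 0.6266 + 0.04335 + 0.1223 = 7.72 m²·K/W
Q = A·ΔT/R = 189 × 23.6 / 7.72 = 577.8 W

578 W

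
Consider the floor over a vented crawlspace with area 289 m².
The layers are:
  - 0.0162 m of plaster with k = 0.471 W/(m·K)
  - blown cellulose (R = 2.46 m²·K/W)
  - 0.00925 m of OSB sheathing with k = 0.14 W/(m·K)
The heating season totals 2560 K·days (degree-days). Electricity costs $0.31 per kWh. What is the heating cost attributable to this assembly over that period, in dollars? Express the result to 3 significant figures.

2150 dollars

0.0162/0.471 = 0.03439
0.00925/0.14 = 0.06607
R_total = 0.03439 + 2.46 + 0.06607 = 2.56 m²·K/W
E = A × HDD × 24 / R / 1000 = 289 × 2560 × 24 / 2.56 / 1000 = 6935 kWh
Cost = 6935 × 0.31 = $2150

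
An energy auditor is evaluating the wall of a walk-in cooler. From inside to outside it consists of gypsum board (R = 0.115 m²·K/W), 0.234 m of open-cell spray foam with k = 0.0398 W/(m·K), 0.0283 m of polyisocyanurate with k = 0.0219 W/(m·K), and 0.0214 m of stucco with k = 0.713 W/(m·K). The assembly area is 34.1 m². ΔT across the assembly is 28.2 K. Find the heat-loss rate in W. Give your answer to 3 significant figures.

0.234/0.0398 = 5.879
0.0283/0.0219 = 1.292
0.0214/0.713 = 0.03001
R_total = 0.115 + 5.879 + 1.292 + 0.03001 = 7.317 m²·K/W
Q = A·ΔT/R = 34.1 × 28.2 / 7.317 = 131.4 W

131 W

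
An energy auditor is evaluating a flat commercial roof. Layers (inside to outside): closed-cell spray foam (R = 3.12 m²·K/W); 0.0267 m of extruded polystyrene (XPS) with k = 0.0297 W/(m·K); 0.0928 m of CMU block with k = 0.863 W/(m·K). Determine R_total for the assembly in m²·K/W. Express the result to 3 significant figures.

4.13 m²·K/W

0.0267/0.0297 = 0.899
0.0928/0.863 = 0.1075
R_total = 3.12 + 0.899 + 0.1075 = 4.127 m²·K/W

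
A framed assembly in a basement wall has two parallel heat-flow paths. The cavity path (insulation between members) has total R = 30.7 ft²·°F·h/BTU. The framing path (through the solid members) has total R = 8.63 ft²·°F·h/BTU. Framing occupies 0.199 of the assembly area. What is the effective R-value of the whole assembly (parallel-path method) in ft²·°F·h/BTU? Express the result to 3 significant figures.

20.3 ft²·°F·h/BTU

U_eff = 0.801/30.7 + 0.199/8.63 = 0.02609 + 0.02306 = 0.04915
R_eff = 1/U_eff = 20.35 ft²·°F·h/BTU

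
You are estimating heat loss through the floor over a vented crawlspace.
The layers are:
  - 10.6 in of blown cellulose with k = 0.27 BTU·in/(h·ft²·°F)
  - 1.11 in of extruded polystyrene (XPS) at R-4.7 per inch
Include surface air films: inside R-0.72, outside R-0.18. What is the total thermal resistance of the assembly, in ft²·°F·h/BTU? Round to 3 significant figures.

10.6/0.27 = 39.26
1.11 × 4.7 = 5.217
R_total = 0.72 + 39.26 + 5.217 + 0.18 = 45.38 ft²·°F·h/BTU

45.4 ft²·°F·h/BTU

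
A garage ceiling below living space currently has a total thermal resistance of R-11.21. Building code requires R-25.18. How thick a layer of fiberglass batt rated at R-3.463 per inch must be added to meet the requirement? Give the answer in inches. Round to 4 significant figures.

4.034 in

ΔR = 25.18 − 11.21 = 13.97 ft²·°F·h/BTU
L = ΔR / (R/in) = 13.97/3.463 = 4.0341 in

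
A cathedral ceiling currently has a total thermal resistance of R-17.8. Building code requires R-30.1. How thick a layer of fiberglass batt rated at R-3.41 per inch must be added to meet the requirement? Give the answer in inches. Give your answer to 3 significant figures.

3.61 in

ΔR = 30.1 − 17.8 = 12.3 ft²·°F·h/BTU
L = ΔR / (R/in) = 12.3/3.41 = 3.607 in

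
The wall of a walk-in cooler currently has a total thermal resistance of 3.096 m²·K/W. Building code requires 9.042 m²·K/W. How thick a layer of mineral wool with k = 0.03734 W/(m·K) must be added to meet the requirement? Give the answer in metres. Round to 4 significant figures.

0.2220 m

ΔR = 9.042 − 3.096 = 5.946 m²·K/W
L = ΔR × k = 5.946 × 0.03734 = 0.22202 m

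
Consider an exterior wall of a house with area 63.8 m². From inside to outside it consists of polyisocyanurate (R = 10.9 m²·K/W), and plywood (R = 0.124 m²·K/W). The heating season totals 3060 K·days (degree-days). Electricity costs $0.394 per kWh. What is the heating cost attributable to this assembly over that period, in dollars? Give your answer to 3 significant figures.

R_total = 10.9 + 0.124 = 11.02 m²·K/W
E = A × HDD × 24 / R / 1000 = 63.8 × 3060 × 24 / 11.02 / 1000 = 425 kWh
Cost = 425 × 0.394 = $167.5

167 dollars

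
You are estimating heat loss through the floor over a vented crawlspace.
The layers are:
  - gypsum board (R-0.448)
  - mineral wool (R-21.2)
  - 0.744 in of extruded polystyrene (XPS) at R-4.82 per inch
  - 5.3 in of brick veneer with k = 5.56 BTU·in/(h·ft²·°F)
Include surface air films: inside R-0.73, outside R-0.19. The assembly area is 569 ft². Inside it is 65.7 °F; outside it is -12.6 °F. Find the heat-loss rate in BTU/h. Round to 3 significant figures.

0.744 × 4.82 = 3.586
5.3/5.56 = 0.9532
R_total = 0.73 + 0.448 + 21.2 + 3.586 + 0.9532 + 0.19 = 27.11 ft²·°F·h/BTU
Q = A·ΔT/R = 569 × (65.7 − (-12.6)) / 27.11 = 1644 BTU/h

1640 BTU/h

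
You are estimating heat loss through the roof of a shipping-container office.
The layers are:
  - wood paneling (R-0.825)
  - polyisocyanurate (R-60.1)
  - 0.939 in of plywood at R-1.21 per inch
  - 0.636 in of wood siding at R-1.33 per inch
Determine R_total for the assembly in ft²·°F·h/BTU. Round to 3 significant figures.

0.939 × 1.21 = 1.136
0.636 × 1.33 = 0.8459
R_total = 0.825 + 60.1 + 1.136 + 0.8459 = 62.91 ft²·°F·h/BTU

62.9 ft²·°F·h/BTU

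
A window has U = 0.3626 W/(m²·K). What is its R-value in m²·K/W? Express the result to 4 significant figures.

R = 1/U = 1/0.3626 = 2.7579

2.758 m²·K/W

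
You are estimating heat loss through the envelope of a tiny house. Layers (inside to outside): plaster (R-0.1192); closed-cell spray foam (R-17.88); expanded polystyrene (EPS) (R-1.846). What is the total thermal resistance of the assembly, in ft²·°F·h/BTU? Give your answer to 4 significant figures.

R_total = 0.1192 + 17.88 + 1.846 = 19.845 ft²·°F·h/BTU

19.85 ft²·°F·h/BTU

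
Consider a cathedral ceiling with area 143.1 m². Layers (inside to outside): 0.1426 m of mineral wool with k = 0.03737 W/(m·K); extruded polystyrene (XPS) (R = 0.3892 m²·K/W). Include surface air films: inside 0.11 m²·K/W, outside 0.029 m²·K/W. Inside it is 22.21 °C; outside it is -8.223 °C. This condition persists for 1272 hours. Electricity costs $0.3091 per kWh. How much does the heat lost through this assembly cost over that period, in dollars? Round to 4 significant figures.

394.2 dollars

0.1426/0.03737 = 3.8159
R_total = 0.11 + 3.8159 + 0.3892 + 0.029 = 4.3441 m²·K/W
Q = 143.1 × (22.21 − (-8.223)) / 4.3441 = 1002.5 W
E = 1002.5 W × 1272 h / 1000 = 1275.2 kWh
Cost = 1275.2 × 0.3091 = $394.16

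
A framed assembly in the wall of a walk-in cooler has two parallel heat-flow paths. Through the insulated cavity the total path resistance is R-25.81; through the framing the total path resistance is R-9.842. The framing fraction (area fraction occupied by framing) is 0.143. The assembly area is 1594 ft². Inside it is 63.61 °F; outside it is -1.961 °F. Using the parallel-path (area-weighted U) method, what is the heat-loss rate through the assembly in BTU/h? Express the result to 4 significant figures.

U_eff = 0.857/25.81 + 0.143/9.842 = 0.033204 + 0.01453 = 0.047734
R_eff = 1/U_eff = 20.95 ft²·°F·h/BTU
Q = 1594 × (63.61 − (-1.961)) / 20.95 = 4989.1 BTU/h

4989 BTU/h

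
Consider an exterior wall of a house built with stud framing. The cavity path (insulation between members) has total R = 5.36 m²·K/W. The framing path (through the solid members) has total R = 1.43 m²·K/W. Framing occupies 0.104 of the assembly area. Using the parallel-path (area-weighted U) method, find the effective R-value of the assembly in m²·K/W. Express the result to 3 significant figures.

U_eff = 0.896/5.36 + 0.104/1.43 = 0.1672 + 0.07273 = 0.2399
R_eff = 1/U_eff = 4.169 m²·K/W

4.17 m²·K/W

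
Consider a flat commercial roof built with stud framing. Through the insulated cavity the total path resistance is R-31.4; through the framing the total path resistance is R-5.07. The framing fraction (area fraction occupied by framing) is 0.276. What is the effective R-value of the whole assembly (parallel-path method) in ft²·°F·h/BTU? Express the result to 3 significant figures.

U_eff = 0.724/31.4 + 0.276/5.07 = 0.02306 + 0.05444 = 0.0775
R_eff = 1/U_eff = 12.9 ft²·°F·h/BTU

12.9 ft²·°F·h/BTU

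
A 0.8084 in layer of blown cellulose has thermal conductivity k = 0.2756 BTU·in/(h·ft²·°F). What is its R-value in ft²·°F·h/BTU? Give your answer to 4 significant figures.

2.933 ft²·°F·h/BTU

R = L/k = 0.8084/0.2756 = 2.9332 ft²·°F·h/BTU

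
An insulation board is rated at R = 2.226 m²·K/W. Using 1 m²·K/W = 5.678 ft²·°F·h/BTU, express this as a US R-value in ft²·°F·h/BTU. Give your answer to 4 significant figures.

R_US = 2.226 × 5.678 = 12.639

12.64 ft²·°F·h/BTU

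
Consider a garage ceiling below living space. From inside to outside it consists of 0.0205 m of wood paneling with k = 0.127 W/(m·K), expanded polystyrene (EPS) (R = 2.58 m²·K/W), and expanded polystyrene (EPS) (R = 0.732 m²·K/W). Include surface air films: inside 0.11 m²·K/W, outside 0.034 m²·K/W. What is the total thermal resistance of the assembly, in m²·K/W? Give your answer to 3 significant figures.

3.62 m²·K/W

0.0205/0.127 = 0.1614
R_total = 0.11 + 0.1614 + 2.58 + 0.732 + 0.034 = 3.617 m²·K/W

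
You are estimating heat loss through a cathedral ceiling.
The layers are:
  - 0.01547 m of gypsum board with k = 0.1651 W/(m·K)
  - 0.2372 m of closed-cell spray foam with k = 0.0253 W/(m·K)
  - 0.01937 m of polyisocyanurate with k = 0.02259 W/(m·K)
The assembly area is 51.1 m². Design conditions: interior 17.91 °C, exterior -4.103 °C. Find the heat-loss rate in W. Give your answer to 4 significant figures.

108.9 W

0.01547/0.1651 = 0.093701
0.2372/0.0253 = 9.3755
0.01937/0.02259 = 0.85746
R_total = 0.093701 + 9.3755 + 0.85746 = 10.327 m²·K/W
Q = A·ΔT/R = 51.1 × (17.91 − (-4.103)) / 10.327 = 108.93 W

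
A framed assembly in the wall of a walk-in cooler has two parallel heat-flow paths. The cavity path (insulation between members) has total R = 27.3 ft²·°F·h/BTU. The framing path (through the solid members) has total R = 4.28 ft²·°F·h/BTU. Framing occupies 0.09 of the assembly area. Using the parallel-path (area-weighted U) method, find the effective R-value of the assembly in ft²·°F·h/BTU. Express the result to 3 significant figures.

U_eff = 0.91/27.3 + 0.09/4.28 = 0.03333 + 0.02103 = 0.05436
R_eff = 1/U_eff = 18.4 ft²·°F·h/BTU

18.4 ft²·°F·h/BTU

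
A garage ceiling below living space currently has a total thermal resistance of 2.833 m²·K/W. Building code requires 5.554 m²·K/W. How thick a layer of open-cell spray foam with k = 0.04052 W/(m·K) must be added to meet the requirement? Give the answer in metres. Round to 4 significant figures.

0.1103 m

ΔR = 5.554 − 2.833 = 2.721 m²·K/W
L = ΔR × k = 2.721 × 0.04052 = 0.11025 m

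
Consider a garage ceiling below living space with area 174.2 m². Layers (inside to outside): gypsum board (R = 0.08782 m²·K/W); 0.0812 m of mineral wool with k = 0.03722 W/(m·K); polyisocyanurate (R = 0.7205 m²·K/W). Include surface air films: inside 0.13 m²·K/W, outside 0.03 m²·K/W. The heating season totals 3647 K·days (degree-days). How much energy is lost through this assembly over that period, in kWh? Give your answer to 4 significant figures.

0.0812/0.03722 = 2.1816
R_total = 0.13 + 0.08782 + 2.1816 + 0.7205 + 0.03 = 3.1499 m²·K/W
E = A × HDD × 24 / R / 1000 = 174.2 × 3647 × 24 / 3.1499 / 1000 = 4840.5 kWh

4841 kWh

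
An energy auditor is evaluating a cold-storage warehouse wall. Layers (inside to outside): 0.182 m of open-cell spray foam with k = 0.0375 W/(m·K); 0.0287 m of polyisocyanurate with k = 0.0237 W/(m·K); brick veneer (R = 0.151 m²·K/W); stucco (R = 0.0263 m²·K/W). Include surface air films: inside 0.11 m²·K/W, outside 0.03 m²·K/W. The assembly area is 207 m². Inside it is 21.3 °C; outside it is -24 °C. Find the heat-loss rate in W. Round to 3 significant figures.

0.182/0.0375 = 4.853
0.0287/0.0237 = 1.211
R_total = 0.11 + 4.853 + 1.211 + 0.151 + 0.0263 + 0.03 = 6.382 m²·K/W
Q = A·ΔT/R = 207 × (21.3 − (-24)) / 6.382 = 1469 W

1470 W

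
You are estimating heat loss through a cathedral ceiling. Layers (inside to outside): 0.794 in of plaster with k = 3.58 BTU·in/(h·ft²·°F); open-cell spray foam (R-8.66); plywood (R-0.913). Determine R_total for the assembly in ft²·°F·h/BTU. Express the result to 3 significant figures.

0.794/3.58 = 0.2218
R_total = 0.2218 + 8.66 + 0.913 = 9.795 ft²·°F·h/BTU

9.79 ft²·°F·h/BTU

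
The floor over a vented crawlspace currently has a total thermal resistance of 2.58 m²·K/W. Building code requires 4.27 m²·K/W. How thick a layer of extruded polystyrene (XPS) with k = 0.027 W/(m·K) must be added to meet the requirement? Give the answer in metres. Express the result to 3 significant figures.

ΔR = 4.27 − 2.58 = 1.69 m²·K/W
L = ΔR × k = 1.69 × 0.027 = 0.04563 m

0.0456 m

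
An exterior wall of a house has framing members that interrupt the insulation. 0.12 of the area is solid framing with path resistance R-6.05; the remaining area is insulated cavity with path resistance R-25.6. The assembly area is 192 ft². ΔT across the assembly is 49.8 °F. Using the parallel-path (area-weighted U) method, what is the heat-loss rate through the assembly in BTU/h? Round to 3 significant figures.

518 BTU/h

U_eff = 0.88/25.6 + 0.12/6.05 = 0.03437 + 0.01983 = 0.05421
R_eff = 1/U_eff = 18.45 ft²·°F·h/BTU
Q = 192 × 49.8 / 18.45 = 518.3 BTU/h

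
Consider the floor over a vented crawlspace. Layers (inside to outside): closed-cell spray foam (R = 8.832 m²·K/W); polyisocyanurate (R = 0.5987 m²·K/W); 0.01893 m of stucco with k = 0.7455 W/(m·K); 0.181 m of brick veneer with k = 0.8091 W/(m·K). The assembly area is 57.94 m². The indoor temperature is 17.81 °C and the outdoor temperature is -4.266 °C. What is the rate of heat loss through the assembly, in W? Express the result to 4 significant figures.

0.01893/0.7455 = 0.025392
0.181/0.8091 = 0.22371
R_total = 8.832 + 0.5987 + 0.025392 + 0.22371 = 9.6798 m²·K/W
Q = A·ΔT/R = 57.94 × (17.81 − (-4.266)) / 9.6798 = 132.14 W

132.1 W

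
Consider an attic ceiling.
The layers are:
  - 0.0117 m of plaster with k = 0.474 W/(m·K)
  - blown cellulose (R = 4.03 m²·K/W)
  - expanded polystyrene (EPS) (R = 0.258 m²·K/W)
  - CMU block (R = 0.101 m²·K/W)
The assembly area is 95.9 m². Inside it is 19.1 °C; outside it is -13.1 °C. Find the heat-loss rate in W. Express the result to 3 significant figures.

0.0117/0.474 = 0.02468
R_total = 0.02468 + 4.03 + 0.258 + 0.101 = 4.414 m²·K/W
Q = A·ΔT/R = 95.9 × (19.1 − (-13.1)) / 4.414 = 699.6 W

700 W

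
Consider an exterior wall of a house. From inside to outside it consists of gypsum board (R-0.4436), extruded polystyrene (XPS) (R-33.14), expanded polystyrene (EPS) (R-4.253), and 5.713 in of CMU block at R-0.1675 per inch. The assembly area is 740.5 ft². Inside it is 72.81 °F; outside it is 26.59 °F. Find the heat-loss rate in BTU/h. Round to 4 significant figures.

882.3 BTU/h

5.713 × 0.1675 = 0.95693
R_total = 0.4436 + 33.14 + 4.253 + 0.95693 = 38.794 ft²·°F·h/BTU
Q = A·ΔT/R = 740.5 × (72.81 − 26.59) / 38.794 = 882.26 BTU/h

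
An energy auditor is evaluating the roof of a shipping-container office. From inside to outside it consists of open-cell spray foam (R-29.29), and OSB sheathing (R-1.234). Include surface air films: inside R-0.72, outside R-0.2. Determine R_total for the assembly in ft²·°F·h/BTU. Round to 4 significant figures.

R_total = 0.72 + 29.29 + 1.234 + 0.2 = 31.444 ft²·°F·h/BTU

31.44 ft²·°F·h/BTU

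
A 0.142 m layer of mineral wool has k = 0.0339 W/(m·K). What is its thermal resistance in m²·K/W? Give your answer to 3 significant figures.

R = L/k = 0.142/0.0339 = 4.189 m²·K/W

4.19 m²·K/W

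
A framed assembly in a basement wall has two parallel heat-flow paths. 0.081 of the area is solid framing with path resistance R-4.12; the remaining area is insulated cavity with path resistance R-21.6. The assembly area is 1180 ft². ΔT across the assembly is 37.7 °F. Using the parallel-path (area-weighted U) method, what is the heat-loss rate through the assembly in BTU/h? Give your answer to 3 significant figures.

2770 BTU/h

U_eff = 0.919/21.6 + 0.081/4.12 = 0.04255 + 0.01966 = 0.06221
R_eff = 1/U_eff = 16.08 ft²·°F·h/BTU
Q = 1180 × 37.7 / 16.08 = 2767 BTU/h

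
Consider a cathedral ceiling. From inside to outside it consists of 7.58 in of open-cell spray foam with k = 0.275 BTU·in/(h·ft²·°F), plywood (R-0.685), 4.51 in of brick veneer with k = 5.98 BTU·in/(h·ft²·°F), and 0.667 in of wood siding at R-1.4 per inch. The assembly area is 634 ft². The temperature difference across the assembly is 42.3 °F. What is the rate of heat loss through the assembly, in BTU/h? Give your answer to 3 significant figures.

7.58/0.275 = 27.56
4.51/5.98 = 0.7542
0.667 × 1.4 = 0.9338
R_total = 27.56 + 0.685 + 0.7542 + 0.9338 = 29.94 ft²·°F·h/BTU
Q = A·ΔT/R = 634 × 42.3 / 29.94 = 895.8 BTU/h

896 BTU/h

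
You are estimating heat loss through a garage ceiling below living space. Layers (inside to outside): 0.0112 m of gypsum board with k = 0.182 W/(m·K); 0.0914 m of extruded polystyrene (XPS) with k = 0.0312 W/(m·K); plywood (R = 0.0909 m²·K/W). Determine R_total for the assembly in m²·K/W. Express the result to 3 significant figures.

3.08 m²·K/W

0.0112/0.182 = 0.06154
0.0914/0.0312 = 2.929
R_total = 0.06154 + 2.929 + 0.0909 = 3.082 m²·K/W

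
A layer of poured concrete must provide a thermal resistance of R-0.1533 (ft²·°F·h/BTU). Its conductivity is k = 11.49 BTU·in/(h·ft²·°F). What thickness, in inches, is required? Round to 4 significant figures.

L = R × k = 0.1533 × 11.49 = 1.7614 in

1.761 in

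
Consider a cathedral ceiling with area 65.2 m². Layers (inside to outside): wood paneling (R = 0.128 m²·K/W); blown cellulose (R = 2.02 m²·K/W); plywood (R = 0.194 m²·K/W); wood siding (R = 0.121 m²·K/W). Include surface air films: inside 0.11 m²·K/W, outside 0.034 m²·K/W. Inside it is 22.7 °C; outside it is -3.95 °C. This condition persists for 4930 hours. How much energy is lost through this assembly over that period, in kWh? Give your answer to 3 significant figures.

3290 kWh

R_total = 0.11 + 0.128 + 2.02 + 0.194 + 0.121 + 0.034 = 2.607 m²·K/W
Q = 65.2 × (22.7 − (-3.95)) / 2.607 = 666.5 W
E = 666.5 W × 4930 h / 1000 = 3286 kWh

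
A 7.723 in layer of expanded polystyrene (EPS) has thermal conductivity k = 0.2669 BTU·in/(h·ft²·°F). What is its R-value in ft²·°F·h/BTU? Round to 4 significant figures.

R = L/k = 7.723/0.2669 = 28.936 ft²·°F·h/BTU

28.94 ft²·°F·h/BTU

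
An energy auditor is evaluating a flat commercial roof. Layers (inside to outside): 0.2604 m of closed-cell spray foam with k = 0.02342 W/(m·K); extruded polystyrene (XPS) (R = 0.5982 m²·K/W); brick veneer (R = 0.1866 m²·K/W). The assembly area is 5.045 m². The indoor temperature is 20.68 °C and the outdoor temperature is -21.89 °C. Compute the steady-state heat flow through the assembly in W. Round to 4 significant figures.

18.04 W

0.2604/0.02342 = 11.119
R_total = 11.119 + 0.5982 + 0.1866 = 11.904 m²·K/W
Q = A·ΔT/R = 5.045 × (20.68 − (-21.89)) / 11.904 = 18.042 W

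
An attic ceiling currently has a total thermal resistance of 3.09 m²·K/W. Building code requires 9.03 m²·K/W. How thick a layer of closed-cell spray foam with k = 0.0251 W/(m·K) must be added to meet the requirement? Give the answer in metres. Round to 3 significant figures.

0.149 m

ΔR = 9.03 − 3.09 = 5.94 m²·K/W
L = ΔR × k = 5.94 × 0.0251 = 0.1491 m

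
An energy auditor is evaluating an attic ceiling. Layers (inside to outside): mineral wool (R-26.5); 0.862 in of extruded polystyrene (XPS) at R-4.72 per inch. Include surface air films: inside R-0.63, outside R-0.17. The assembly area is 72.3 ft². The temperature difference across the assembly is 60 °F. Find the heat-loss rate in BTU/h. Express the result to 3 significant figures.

0.862 × 4.72 = 4.069
R_total = 0.63 + 26.5 + 4.069 + 0.17 = 31.37 ft²·°F·h/BTU
Q = A·ΔT/R = 72.3 × 60 / 31.37 = 138.3 BTU/h

138 BTU/h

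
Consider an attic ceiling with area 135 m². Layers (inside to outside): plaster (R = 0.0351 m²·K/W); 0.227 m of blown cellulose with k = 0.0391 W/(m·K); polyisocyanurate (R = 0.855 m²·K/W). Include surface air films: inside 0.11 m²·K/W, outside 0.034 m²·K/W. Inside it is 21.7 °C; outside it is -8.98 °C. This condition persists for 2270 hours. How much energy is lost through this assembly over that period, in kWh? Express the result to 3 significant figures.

1370 kWh

0.227/0.0391 = 5.806
R_total = 0.11 + 0.0351 + 5.806 + 0.855 + 0.034 = 6.84 m²·K/W
Q = 135 × (21.7 − (-8.98)) / 6.84 = 605.6 W
E = 605.6 W × 2270 h / 1000 = 1375 kWh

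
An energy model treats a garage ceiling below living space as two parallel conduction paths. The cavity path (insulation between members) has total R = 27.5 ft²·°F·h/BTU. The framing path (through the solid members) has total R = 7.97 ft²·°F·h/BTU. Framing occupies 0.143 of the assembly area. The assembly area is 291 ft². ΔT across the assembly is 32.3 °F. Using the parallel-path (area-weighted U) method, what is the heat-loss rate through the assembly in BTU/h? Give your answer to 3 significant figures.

462 BTU/h

U_eff = 0.857/27.5 + 0.143/7.97 = 0.03116 + 0.01794 = 0.04911
R_eff = 1/U_eff = 20.36 ft²·°F·h/BTU
Q = 291 × 32.3 / 20.36 = 461.6 BTU/h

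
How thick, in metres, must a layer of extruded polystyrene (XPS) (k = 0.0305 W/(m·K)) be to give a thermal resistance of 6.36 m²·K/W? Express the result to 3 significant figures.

L = R·k = 6.36 × 0.0305 = 0.194 m

0.194 m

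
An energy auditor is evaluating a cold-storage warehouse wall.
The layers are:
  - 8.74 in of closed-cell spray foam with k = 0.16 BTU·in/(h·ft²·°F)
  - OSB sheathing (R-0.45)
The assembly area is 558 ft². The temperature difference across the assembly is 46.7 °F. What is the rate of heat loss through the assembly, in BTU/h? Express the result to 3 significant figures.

473 BTU/h

8.74/0.16 = 54.62
R_total = 54.62 + 0.45 = 55.08 ft²·°F·h/BTU
Q = A·ΔT/R = 558 × 46.7 / 55.08 = 473.1 BTU/h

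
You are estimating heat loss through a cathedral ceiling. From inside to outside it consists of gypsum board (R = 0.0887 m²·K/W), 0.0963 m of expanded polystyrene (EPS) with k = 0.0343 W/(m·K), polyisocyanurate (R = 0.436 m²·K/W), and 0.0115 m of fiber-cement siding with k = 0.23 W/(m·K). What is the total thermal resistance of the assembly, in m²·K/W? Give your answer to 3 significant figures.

0.0963/0.0343 = 2.808
0.0115/0.23 = 0.05
R_total = 0.0887 + 2.808 + 0.436 + 0.05 = 3.382 m²·K/W

3.38 m²·K/W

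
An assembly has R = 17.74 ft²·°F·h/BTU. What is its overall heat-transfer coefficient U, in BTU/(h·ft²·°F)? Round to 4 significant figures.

0.05637 BTU/(h·ft²·°F)

U = 1/R = 1/17.74 = 0.05637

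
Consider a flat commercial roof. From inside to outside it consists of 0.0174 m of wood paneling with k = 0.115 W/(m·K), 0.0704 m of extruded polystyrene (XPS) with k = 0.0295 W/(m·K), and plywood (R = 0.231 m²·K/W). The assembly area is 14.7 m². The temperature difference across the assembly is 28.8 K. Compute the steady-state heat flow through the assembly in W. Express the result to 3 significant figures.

0.0174/0.115 = 0.1513
0.0704/0.0295 = 2.386
R_total = 0.1513 + 2.386 + 0.231 = 2.769 m²·K/W
Q = A·ΔT/R = 14.7 × 28.8 / 2.769 = 152.9 W

153 W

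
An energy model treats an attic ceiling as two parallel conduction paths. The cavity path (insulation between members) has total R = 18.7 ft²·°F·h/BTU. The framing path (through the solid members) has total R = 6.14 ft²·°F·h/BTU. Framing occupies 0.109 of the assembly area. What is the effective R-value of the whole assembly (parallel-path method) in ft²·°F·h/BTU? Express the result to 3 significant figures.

U_eff = 0.891/18.7 + 0.109/6.14 = 0.04765 + 0.01775 = 0.0654
R_eff = 1/U_eff = 15.29 ft²·°F·h/BTU

15.3 ft²·°F·h/BTU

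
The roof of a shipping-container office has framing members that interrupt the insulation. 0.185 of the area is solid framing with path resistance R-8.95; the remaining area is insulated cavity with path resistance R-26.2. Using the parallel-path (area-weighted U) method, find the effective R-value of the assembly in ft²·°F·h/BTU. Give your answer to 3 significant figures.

U_eff = 0.815/26.2 + 0.185/8.95 = 0.03111 + 0.02067 = 0.05178
R_eff = 1/U_eff = 19.31 ft²·°F·h/BTU

19.3 ft²·°F·h/BTU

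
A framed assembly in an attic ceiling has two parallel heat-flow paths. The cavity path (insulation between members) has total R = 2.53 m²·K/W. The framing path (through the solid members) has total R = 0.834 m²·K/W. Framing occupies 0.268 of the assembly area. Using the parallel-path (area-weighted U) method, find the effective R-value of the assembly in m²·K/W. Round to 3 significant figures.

1.64 m²·K/W

U_eff = 0.732/2.53 + 0.268/0.834 = 0.2893 + 0.3213 = 0.6107
R_eff = 1/U_eff = 1.638 m²·K/W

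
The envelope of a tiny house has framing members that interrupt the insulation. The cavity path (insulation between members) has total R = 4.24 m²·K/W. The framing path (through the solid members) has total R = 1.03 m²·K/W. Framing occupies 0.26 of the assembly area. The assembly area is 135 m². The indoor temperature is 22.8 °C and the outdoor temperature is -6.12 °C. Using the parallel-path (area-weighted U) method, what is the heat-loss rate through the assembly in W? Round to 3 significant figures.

U_eff = 0.74/4.24 + 0.26/1.03 = 0.1745 + 0.2524 = 0.427
R_eff = 1/U_eff = 2.342 m²·K/W
Q = 135 × (22.8 − (-6.12)) / 2.342 = 1667 W

1670 W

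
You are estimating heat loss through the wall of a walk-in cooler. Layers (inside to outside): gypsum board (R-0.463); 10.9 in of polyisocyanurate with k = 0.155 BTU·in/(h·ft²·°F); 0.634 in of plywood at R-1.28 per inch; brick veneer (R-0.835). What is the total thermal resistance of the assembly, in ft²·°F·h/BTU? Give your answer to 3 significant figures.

72.4 ft²·°F·h/BTU

10.9/0.155 = 70.32
0.634 × 1.28 = 0.8115
R_total = 0.463 + 70.32 + 0.8115 + 0.835 = 72.43 ft²·°F·h/BTU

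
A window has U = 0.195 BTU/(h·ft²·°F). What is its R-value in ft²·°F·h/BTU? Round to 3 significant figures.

5.13 ft²·°F·h/BTU

R = 1/U = 1/0.195 = 5.128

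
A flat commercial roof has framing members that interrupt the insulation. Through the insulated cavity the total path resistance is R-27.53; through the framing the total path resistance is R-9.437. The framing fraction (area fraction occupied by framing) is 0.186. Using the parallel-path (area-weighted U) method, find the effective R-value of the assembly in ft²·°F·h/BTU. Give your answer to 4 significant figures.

U_eff = 0.814/27.53 + 0.186/9.437 = 0.029568 + 0.01971 = 0.049277
R_eff = 1/U_eff = 20.293 ft²·°F·h/BTU

20.29 ft²·°F·h/BTU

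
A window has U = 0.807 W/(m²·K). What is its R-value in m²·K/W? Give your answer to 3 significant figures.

1.24 m²·K/W

R = 1/U = 1/0.807 = 1.239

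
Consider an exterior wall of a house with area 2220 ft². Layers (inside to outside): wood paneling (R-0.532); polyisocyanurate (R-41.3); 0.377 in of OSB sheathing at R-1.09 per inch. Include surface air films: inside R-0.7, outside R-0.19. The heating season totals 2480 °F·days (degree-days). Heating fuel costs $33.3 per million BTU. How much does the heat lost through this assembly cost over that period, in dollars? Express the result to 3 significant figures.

0.377 × 1.09 = 0.4109
R_total = 0.7 + 0.532 + 41.3 + 0.4109 + 0.19 = 43.13 ft²·°F·h/BTU
E = A × HDD × 24 / R = 2220 × 2480 × 24 / 43.13 = 3063000 BTU
Cost = 3063000/10⁶ × 33.3 = $102

102 dollars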